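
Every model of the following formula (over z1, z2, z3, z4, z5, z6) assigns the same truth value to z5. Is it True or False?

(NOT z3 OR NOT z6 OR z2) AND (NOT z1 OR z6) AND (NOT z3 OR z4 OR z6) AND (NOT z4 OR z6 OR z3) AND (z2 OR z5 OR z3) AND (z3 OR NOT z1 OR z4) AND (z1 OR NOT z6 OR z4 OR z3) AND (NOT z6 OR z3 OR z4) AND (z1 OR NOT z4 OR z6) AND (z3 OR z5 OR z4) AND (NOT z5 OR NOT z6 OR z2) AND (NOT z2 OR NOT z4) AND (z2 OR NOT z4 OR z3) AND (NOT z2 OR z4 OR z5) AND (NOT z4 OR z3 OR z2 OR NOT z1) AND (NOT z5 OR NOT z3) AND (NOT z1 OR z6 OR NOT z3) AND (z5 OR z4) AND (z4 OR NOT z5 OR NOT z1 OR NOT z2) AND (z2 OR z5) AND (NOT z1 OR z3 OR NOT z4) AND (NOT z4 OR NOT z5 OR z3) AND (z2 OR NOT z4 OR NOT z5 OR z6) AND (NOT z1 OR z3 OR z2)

True

Suppose z5 = false.
Unit clause (z4) forces z4 = true.
Unit clause (NOT z2) forces z2 = false.
Now (z2) is unsatisfied and unit — conflict.
So every satisfying assignment has z5 = True.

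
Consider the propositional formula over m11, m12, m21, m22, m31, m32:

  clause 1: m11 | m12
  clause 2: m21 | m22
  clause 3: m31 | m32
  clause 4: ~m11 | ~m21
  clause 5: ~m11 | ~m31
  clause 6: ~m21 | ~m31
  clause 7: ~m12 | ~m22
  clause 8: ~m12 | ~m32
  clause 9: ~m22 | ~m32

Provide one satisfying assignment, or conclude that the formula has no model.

Suppose m11 = 1.
Unit clause (~m21) forces m21 = 0.
Unit clause (m22) forces m22 = 1.
Unit clause (~m31) forces m31 = 0.
Unit clause (m32) forces m32 = 1.
That conflicts with the unit clause (~m32).
Undo m11 and try m11 = 0.
Unit clause (m12) forces m12 = 1.
Unit clause (~m22) forces m22 = 0.
Unit clause (m21) forces m21 = 1.
Unit clause (~m31) forces m31 = 0.
Unit clause (m32) forces m32 = 1.
That conflicts with the unit clause (~m32).
Both values of m11 lead to a conflict.

UNSATISFIABLE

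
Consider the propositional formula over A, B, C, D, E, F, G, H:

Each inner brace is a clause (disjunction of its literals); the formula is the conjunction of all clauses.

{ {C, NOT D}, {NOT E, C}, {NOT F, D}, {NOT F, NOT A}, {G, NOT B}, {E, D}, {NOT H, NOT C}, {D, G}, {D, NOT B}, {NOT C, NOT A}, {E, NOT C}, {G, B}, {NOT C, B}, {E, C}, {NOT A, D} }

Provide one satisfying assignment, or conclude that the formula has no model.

Suppose C = true.
From the singleton clause (NOT H), H = false.
From the singleton clause (NOT A), A = false.
From the singleton clause (E), E = true.
From the singleton clause (B), B = true.
From the singleton clause (G), G = true.
From the singleton clause (D), D = true.
No clause remains; F is free.

A ↦ false; B ↦ true; C ↦ true; D ↦ true; E ↦ true; F ↦ true; G ↦ true; H ↦ false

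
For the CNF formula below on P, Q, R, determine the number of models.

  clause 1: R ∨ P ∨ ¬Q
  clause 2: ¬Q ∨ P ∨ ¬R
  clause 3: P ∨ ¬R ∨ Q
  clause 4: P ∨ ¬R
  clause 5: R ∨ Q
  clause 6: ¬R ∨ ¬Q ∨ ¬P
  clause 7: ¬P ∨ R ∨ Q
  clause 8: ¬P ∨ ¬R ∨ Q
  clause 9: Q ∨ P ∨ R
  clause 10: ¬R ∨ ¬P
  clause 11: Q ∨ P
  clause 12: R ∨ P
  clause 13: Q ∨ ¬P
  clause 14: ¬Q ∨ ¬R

1

There are 2^3 = 8 truth assignments over (P, Q, R).
Check each against the 14 clauses (columns in the order P, Q, R):
  F F F  ✗ fails (R ∨ Q)
  F F T  ✗ fails (P ∨ ¬R ∨ Q)
  F T F  ✗ fails (R ∨ P ∨ ¬Q)
  F T T  ✗ fails (¬Q ∨ P ∨ ¬R)
  T F F  ✗ fails (R ∨ Q)
  T F T  ✗ fails (¬P ∨ ¬R ∨ Q)
  T T F  ✓ satisfies all
  T T T  ✗ fails (¬R ∨ ¬Q ∨ ¬P)
1 of the 8 rows is a model.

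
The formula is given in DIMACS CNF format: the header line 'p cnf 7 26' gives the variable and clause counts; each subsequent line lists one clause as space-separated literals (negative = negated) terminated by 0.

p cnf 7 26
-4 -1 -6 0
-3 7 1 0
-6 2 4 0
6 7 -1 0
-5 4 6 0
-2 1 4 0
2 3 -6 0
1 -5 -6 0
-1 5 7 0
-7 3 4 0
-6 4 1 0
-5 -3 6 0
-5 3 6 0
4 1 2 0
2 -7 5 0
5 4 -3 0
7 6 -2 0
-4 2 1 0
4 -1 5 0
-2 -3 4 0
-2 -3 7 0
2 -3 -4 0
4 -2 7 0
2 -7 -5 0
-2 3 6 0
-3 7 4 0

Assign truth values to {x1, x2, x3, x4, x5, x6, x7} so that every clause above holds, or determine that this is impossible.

Case x4 = True:
Case x1 = False:
From the singleton clause (x2), x2 = True.
Case x3 = True:
From the singleton clause (x7), x7 = True.
Case x5 = False:
All clauses hold; x6 can take either value.

x1: False; x2: True; x3: True; x4: True; x5: False; x6: True; x7: True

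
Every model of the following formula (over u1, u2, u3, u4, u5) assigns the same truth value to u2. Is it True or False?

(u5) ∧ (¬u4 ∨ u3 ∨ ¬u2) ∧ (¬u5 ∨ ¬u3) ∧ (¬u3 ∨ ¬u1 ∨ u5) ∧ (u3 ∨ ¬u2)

False

Suppose u2 = True.
The clause (u5) is unit, so u5 = True.
The clause (¬u3) is unit, so u3 = False.
Now (u3) is unsatisfied and unit — conflict.
So every satisfying assignment has u2 = False.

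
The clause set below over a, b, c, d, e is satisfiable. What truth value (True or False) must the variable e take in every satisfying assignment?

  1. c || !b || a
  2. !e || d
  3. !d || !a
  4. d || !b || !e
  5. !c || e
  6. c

True

Suppose e = false.
From the singleton clause (!c), c = false.
But (c) is also a unit clause — contradiction.
So every satisfying assignment has e = True.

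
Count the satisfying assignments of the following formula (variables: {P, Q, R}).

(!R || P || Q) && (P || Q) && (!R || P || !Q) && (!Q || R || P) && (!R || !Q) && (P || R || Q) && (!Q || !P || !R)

There are 2^3 = 8 truth assignments over (P, Q, R).
Split on R. With R = true, the clauses containing R are satisfied and !R drops from the rest; 1 of the 2^2 = 4 assignments to the other variables satisfy what remains.
With R = false, by the same count on the reduced clause set, 2 assignments work.
(One model: P=T, Q=F, R=F.)
Total: 1 + 2 = 3.

3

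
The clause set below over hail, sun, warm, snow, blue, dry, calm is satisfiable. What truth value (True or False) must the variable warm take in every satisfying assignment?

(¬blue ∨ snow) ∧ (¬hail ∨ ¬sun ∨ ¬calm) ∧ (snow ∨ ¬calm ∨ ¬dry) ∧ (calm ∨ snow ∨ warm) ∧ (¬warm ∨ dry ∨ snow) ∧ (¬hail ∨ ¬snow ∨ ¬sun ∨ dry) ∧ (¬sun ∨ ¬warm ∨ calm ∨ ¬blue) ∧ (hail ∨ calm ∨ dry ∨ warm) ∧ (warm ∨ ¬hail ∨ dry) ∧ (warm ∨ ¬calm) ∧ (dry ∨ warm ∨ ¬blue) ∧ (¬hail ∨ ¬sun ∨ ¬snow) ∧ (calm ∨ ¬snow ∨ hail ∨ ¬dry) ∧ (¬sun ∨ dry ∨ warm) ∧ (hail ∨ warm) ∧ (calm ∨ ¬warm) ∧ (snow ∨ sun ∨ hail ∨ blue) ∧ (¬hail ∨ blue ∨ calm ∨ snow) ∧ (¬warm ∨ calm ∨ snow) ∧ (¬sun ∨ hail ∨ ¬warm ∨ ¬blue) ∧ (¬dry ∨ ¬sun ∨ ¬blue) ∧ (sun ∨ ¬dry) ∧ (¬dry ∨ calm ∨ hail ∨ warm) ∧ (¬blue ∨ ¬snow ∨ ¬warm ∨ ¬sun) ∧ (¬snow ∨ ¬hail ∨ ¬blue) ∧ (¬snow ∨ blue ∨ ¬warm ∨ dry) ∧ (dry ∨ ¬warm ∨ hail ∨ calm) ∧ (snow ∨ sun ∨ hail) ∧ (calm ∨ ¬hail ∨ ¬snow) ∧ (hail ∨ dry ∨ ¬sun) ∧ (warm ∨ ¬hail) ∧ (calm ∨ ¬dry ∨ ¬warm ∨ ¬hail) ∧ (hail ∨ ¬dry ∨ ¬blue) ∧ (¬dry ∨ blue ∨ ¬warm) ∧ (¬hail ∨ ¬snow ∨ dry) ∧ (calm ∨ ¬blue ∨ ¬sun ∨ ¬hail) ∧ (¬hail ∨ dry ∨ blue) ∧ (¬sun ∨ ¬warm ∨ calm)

Suppose warm = False.
From the singleton clause (¬calm), calm = False.
From the singleton clause (snow), snow = True.
From the singleton clause (hail), hail = True.
But (¬hail) is also a unit clause — contradiction.
So every satisfying assignment has warm = True.

True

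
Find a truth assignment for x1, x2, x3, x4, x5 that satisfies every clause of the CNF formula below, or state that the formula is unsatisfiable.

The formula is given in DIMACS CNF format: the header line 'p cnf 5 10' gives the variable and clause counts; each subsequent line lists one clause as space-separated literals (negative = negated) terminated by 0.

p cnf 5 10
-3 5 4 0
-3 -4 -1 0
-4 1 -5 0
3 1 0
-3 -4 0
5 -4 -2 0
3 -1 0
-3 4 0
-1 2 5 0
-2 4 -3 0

UNSATISFIABLE

Suppose x3 = True.
From the singleton clause (¬x4), x4 = False.
But (x4) is also a unit clause — contradiction.
That branch fails; take x3 = False instead.
From the singleton clause (x1), x1 = True.
But (¬x1) is also a unit clause — contradiction.
Either choice for x3 ends in contradiction.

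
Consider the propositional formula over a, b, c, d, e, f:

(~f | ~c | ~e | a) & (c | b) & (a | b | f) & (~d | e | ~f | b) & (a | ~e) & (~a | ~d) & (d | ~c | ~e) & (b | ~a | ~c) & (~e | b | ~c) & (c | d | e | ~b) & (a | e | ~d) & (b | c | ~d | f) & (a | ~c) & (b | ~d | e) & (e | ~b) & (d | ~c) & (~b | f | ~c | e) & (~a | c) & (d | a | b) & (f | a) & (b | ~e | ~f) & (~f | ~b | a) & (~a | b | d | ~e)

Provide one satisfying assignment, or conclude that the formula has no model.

UNSATISFIABLE

Try c = 1.
Unit clause (a) forces a = 1.
Unit clause (~d) forces d = 0.
But (d) is also a unit clause — contradiction.
Undo c and try c = 0.
Unit clause (b) forces b = 1.
Unit clause (e) forces e = 1.
Unit clause (a) forces a = 1.
But (~a) is also a unit clause — contradiction.
Both values of c lead to a conflict.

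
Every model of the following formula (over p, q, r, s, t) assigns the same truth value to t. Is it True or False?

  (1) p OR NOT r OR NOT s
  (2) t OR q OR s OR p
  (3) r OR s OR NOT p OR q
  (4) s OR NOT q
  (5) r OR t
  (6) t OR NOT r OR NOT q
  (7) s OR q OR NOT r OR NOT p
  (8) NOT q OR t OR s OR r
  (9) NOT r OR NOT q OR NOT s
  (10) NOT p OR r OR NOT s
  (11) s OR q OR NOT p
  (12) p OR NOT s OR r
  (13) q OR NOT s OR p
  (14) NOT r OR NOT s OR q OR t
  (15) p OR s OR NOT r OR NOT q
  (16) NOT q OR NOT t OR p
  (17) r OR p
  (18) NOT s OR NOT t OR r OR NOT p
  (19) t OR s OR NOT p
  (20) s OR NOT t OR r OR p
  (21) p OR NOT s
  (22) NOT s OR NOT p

Suppose t = false.
From the singleton clause (r), r = true.
From the singleton clause (NOT q), q = false.
From the singleton clause (NOT s), s = false.
From the singleton clause (p), p = true.
Now (NOT p) is unsatisfied and unit — conflict.
So every satisfying assignment has t = True.

True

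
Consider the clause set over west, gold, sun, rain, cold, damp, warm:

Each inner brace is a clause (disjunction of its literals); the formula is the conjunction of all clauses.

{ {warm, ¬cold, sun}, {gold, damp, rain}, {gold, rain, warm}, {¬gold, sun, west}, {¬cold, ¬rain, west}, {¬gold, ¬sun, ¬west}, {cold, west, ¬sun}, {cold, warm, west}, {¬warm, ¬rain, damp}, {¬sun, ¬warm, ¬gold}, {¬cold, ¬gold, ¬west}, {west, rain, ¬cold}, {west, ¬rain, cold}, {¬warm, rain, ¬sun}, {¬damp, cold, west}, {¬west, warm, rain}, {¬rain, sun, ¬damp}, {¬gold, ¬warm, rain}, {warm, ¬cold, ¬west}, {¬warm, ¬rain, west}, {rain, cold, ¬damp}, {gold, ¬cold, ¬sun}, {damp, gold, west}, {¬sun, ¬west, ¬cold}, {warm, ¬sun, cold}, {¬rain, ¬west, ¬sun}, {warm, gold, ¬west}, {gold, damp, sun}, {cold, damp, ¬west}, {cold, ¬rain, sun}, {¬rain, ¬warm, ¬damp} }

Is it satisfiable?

Branch on warm: set warm = True.
Branch on rain: set rain = False.
(¬sun) alone gives sun = False.
(¬gold) alone gives gold = False.
(damp) alone gives damp = True.
(cold) alone gives cold = True.
(west) alone gives west = True.
Every clause now holds.
A satisfying assignment: west: True,  gold: False,  sun: False,  rain: False,  cold: True,  damp: True,  warm: True.

Yes, satisfiable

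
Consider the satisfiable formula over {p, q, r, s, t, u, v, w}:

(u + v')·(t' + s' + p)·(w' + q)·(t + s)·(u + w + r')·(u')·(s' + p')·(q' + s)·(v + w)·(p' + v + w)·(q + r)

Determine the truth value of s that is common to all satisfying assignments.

True

Suppose s = 0.
The clause (t) is unit, so t = 1.
The clause (u') is unit, so u = 0.
The clause (v') is unit, so v = 0.
The clause (q') is unit, so q = 0.
The clause (w') is unit, so w = 0.
But (w) is also a unit clause — contradiction.
So every satisfying assignment has s = True.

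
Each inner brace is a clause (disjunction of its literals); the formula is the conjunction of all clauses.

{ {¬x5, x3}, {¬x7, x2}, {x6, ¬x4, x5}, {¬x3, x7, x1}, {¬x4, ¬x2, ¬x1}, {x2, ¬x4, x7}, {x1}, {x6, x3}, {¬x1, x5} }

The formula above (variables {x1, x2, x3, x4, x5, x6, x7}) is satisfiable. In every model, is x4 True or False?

Suppose x4 = True.
(x1) alone gives x1 = True.
(¬x2) alone gives x2 = False.
(¬x7) alone gives x7 = False.
But (x7) is also a unit clause — contradiction.
So every satisfying assignment has x4 = False.

False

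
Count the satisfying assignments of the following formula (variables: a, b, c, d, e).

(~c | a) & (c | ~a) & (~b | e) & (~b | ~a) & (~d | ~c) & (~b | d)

There are 2^5 = 32 truth assignments over (a, b, c, d, e).
Split on c. With c = 1, the clauses containing c are satisfied and ~c drops from the rest; 2 of the 2^4 = 16 assignments to the other variables satisfy what remains.
With c = 0, by the same count on the reduced clause set, 5 assignments work.
Total: 2 + 5 = 7.

7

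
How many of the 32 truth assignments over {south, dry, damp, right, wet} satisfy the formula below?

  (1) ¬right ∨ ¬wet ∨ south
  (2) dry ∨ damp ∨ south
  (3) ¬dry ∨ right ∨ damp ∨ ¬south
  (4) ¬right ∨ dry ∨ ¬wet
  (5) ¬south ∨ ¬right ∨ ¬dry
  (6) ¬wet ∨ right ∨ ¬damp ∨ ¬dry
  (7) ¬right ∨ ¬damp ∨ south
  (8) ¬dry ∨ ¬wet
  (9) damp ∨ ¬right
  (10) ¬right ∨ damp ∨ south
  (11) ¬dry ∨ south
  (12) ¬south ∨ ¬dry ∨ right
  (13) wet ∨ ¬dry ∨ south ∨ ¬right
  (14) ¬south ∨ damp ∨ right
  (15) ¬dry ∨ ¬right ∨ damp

There are 2^5 = 32 truth assignments over (south, dry, damp, right, wet).
Split on right. With right = True, the clauses containing right are satisfied and ¬right drops from the rest; 1 of the 2^4 = 16 assignments to the other variables satisfy what remains.
With right = False, by the same count on the reduced clause set, 4 assignments work.
Total: 1 + 4 = 5.

5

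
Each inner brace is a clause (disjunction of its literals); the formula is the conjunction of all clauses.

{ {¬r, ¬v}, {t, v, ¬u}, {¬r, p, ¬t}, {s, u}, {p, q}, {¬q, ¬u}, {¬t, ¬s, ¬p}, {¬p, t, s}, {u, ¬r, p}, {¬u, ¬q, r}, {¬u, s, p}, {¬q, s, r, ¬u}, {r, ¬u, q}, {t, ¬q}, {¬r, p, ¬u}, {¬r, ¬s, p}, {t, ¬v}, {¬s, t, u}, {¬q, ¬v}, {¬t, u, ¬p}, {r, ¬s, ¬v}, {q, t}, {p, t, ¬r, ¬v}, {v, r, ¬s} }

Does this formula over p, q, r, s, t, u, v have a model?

Case r = True:
The clause (¬v) is unit, so v = False.
Case t = True:
The clause (p) is unit, so p = True.
The clause (¬s) is unit, so s = False.
The clause (u) is unit, so u = True.
The clause (¬q) is unit, so q = False.
This assignment satisfies each clause.
A satisfying assignment: p=True,  q=False,  r=True,  s=False,  t=True,  u=True,  v=False.

Yes, satisfiable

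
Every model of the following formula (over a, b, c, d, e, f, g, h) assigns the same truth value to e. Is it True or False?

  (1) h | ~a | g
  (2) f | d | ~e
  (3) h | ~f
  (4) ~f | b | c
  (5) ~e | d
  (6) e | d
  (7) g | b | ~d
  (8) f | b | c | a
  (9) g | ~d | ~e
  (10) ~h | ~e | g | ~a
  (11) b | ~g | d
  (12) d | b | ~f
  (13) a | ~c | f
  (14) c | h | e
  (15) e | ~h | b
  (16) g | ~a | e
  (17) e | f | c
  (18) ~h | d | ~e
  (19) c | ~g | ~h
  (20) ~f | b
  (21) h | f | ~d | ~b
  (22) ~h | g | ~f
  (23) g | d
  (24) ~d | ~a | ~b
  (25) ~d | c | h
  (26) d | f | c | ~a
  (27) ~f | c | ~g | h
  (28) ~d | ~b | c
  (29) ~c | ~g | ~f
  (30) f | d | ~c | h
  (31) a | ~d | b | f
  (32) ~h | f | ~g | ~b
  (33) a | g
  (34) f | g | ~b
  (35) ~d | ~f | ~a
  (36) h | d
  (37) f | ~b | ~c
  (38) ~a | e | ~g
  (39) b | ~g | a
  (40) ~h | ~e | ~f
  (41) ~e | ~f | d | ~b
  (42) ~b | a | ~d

Suppose e = 0.
The clause (d) is unit, so d = 1.
Try h = 1.
The clause (b) is unit, so b = 1.
The clause (~a) is unit, so a = 0.
Now (a) is unsatisfied and unit — conflict.
Backtrack on h: now try h = 0.
The clause (~f) is unit, so f = 0.
The clause (c) is unit, so c = 1.
The clause (a) is unit, so a = 1.
The clause (g) is unit, so g = 1.
Now (~g) is unsatisfied and unit — conflict.
Neither h = 1 nor h = 0 works.
So every satisfying assignment has e = True.

True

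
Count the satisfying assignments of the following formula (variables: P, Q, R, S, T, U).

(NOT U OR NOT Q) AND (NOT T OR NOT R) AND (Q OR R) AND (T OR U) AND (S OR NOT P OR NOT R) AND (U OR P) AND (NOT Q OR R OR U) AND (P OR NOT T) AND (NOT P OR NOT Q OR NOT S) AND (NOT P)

2

There are 2^6 = 64 truth assignments over (P, Q, R, S, T, U).
Split on S. With S = true, the clauses containing S are satisfied and NOT S drops from the rest; 1 of the 2^5 = 32 assignments to the other variables satisfy what remains.
With S = false, by the same count on the reduced clause set, 1 assignment works.
(One model: P=F, Q=F, R=T, S=F, T=F, U=T.)
Total: 1 + 1 = 2.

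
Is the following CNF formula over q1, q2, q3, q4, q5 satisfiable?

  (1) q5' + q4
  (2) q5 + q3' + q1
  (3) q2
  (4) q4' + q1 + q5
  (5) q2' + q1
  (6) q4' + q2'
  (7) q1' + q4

(q2) alone gives q2 = 1.
(q1) alone gives q1 = 1.
(q4') alone gives q4 = 0.
That conflicts with the unit clause (q4).
No assignment satisfies every clause.

Unsatisfiable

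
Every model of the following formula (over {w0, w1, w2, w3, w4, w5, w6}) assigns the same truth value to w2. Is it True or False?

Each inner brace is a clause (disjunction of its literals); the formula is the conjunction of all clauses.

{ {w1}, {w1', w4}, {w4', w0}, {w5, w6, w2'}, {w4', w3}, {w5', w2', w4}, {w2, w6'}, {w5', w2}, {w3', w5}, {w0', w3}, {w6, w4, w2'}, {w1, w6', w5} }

True

Suppose w2 = 0.
Unit clause (w1) forces w1 = 1.
Unit clause (w4) forces w4 = 1.
Unit clause (w0) forces w0 = 1.
Unit clause (w3) forces w3 = 1.
Unit clause (w6') forces w6 = 0.
Unit clause (w5') forces w5 = 0.
That conflicts with the unit clause (w5).
So every satisfying assignment has w2 = True.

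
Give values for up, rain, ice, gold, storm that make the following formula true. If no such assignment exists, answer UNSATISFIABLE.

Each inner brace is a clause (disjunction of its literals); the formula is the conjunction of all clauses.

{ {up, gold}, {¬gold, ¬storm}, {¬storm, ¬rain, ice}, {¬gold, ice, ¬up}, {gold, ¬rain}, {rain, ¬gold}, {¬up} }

up: False, rain: True, ice: True, gold: True, storm: False

The clause (¬up) is unit, so up = False.
The clause (gold) is unit, so gold = True.
The clause (¬storm) is unit, so storm = False.
The clause (rain) is unit, so rain = True.
No clause remains; ice is free.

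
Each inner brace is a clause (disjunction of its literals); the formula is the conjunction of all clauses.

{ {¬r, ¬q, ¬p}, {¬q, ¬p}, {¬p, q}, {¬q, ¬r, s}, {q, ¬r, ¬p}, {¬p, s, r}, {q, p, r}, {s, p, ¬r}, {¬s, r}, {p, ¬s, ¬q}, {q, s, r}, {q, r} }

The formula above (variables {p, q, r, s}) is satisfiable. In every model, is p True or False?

False

Suppose p = True.
(¬q) alone gives q = False.
But (q) is also a unit clause — contradiction.
So every satisfying assignment has p = False.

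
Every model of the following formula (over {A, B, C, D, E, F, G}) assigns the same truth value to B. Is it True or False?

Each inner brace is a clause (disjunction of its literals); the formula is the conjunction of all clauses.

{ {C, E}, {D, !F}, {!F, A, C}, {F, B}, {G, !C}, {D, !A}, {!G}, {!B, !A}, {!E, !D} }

True

Suppose B = false.
Unit clause (F) forces F = true.
Unit clause (D) forces D = true.
Unit clause (!G) forces G = false.
Unit clause (!C) forces C = false.
Unit clause (E) forces E = true.
But (!E) is also a unit clause — contradiction.
So every satisfying assignment has B = True.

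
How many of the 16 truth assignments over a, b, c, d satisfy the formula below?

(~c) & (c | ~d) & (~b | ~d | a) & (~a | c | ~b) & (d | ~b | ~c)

There are 2^4 = 16 truth assignments over (a, b, c, d).
Check each against the 5 clauses (columns in the order a, b, c, d):
  F F F F  ✓ satisfies all
  F F F T  ✗ fails (c | ~d)
  F F T F  ✗ fails (~c)
  F F T T  ✗ fails (~c)
  F T F F  ✓ satisfies all
  F T F T  ✗ fails (c | ~d)
  F T T F  ✗ fails (~c)
  F T T T  ✗ fails (~c)
  T F F F  ✓ satisfies all
  T F F T  ✗ fails (c | ~d)
  T F T F  ✗ fails (~c)
  T F T T  ✗ fails (~c)
  T T F F  ✗ fails (~a | c | ~b)
  T T F T  ✗ fails (c | ~d)
  T T T F  ✗ fails (~c)
  T T T T  ✗ fails (~c)
3 of the 16 rows are models.

3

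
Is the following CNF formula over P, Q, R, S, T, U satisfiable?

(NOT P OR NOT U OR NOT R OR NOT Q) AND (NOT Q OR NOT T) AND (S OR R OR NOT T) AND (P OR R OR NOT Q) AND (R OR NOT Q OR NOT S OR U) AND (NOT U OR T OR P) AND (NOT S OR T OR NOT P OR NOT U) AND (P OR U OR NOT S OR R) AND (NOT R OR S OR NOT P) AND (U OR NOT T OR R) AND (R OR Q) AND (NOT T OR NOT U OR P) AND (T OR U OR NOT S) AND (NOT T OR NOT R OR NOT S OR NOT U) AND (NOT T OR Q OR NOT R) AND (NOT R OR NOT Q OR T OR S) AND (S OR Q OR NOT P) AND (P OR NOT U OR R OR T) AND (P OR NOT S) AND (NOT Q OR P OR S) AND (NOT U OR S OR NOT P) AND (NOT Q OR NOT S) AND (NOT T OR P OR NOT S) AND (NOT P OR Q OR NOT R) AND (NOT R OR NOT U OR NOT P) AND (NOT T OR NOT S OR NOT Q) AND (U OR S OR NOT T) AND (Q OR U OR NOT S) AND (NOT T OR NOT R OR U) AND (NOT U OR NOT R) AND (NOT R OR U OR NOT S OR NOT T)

Suppose Q = true.
Unit clause (NOT T) forces T = false.
Unit clause (NOT S) forces S = false.
Unit clause (NOT R) forces R = false.
Unit clause (P) forces P = true.
Unit clause (NOT U) forces U = false.
All clauses are satisfied.
A satisfying assignment: P=true, Q=true, R=false, S=false, T=false, U=false.

Yes, satisfiable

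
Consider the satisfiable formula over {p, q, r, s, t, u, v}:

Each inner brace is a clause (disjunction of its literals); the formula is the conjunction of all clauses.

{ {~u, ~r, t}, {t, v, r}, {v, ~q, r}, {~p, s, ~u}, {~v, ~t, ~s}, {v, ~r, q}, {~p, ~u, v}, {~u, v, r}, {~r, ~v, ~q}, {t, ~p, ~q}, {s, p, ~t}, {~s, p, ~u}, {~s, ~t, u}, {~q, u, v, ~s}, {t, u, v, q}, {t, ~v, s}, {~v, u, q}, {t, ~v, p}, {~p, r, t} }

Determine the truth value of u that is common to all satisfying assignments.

False

Suppose u = 1.
Branch on r: set r = 0.
Unit clause (v) forces v = 1.
Branch on p: set p = 0.
Unit clause (~s) forces s = 0.
Unit clause (~t) forces t = 0.
But (t) is also a unit clause — contradiction.
That branch fails; take p = 1 instead.
Unit clause (s) forces s = 1.
Unit clause (~t) forces t = 0.
But (t) is also a unit clause — contradiction.
Either choice for p ends in contradiction.
That branch fails; take r = 1 instead.
Unit clause (t) forces t = 1.
Branch on p: set p = 0.
Unit clause (s) forces s = 1.
But (~s) is also a unit clause — contradiction.
That branch fails; take p = 1 instead.
Unit clause (s) forces s = 1.
Unit clause (~v) forces v = 0.
But (v) is also a unit clause — contradiction.
Either choice for p ends in contradiction.
Either choice for r ends in contradiction.
So every satisfying assignment has u = False.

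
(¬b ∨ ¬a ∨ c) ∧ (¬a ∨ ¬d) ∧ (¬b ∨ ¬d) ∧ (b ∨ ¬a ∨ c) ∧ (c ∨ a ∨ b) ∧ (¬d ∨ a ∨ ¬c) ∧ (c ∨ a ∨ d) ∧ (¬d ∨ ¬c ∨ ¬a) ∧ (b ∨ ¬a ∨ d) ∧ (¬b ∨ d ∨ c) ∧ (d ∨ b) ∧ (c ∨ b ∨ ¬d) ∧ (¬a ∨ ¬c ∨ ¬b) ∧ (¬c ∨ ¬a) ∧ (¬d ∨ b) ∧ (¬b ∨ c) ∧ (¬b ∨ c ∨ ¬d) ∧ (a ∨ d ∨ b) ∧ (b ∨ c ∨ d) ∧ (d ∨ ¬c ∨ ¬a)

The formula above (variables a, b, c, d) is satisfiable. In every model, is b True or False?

Suppose b = False.
(d) alone gives d = True.
Now (¬d) is unsatisfied and unit — conflict.
So every satisfying assignment has b = True.

True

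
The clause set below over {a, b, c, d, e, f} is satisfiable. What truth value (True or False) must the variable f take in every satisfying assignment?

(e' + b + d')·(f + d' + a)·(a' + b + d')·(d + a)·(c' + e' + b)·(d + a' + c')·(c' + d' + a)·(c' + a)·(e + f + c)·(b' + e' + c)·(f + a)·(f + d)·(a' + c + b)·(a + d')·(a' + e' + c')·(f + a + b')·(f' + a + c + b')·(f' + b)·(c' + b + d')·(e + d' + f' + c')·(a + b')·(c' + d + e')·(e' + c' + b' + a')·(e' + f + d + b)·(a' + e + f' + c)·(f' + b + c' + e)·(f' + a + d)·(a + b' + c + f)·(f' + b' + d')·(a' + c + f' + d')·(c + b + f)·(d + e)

Suppose f = 1.
The clause (b) is unit, so b = 1.
The clause (a) is unit, so a = 1.
The clause (d') is unit, so d = 0.
The clause (c') is unit, so c = 0.
The clause (e') is unit, so e = 0.
But (e) is also a unit clause — contradiction.
So every satisfying assignment has f = False.

False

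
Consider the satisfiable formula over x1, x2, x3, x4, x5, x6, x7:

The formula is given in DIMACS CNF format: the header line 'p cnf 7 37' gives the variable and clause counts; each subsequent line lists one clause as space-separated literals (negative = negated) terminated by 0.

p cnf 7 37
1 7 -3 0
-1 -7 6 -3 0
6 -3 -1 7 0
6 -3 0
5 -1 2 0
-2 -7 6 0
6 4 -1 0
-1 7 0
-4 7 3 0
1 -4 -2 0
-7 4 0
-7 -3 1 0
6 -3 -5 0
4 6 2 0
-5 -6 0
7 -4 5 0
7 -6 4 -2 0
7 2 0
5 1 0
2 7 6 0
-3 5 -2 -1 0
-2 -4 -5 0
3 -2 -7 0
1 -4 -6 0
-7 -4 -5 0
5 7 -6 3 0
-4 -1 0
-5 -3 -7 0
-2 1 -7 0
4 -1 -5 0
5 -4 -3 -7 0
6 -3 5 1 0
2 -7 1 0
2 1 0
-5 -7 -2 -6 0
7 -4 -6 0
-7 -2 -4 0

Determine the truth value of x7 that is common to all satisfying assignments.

False

Suppose x7 = True.
(x4) alone gives x4 = True.
(¬x5) alone gives x5 = False.
(x1) alone gives x1 = True.
But (¬x1) is also a unit clause — contradiction.
So every satisfying assignment has x7 = False.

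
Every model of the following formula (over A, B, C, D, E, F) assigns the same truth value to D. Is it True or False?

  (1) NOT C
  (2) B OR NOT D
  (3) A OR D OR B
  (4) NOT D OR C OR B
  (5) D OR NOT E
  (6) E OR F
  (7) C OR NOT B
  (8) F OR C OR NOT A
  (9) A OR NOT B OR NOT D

False

Suppose D = true.
(NOT C) alone gives C = false.
(B) alone gives B = true.
But (NOT B) is also a unit clause — contradiction.
So every satisfying assignment has D = False.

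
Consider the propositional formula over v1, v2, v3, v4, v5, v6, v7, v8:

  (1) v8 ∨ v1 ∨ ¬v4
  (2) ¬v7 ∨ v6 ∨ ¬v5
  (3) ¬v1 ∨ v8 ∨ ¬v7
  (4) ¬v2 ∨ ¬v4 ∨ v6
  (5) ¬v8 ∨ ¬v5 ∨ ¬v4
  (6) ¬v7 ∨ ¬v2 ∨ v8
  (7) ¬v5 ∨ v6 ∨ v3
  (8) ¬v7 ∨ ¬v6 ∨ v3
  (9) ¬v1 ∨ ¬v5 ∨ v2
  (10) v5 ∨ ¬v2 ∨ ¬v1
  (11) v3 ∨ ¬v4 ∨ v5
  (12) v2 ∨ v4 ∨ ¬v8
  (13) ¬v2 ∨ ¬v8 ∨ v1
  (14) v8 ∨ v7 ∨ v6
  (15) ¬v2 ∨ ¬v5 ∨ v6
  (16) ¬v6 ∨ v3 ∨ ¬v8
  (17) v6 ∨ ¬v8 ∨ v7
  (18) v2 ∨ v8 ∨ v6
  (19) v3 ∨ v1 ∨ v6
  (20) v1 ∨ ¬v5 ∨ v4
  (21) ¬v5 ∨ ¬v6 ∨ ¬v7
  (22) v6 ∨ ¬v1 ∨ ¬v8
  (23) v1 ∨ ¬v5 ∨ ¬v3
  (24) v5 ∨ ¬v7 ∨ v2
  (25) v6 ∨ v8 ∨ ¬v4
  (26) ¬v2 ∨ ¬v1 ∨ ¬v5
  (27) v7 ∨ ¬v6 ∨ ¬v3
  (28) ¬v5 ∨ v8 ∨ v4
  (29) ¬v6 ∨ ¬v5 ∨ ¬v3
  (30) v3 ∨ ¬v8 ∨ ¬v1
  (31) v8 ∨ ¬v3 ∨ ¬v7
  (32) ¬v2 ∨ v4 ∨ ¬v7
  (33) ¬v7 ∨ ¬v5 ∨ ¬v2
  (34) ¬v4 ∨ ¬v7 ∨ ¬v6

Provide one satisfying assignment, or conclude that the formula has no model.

v1=False,  v2=False,  v3=False,  v4=False,  v5=False,  v6=True,  v7=False,  v8=False

Suppose v8 = False.
Suppose v1 = False.
From the singleton clause (¬v4), v4 = False.
From the singleton clause (¬v5), v5 = False.
Suppose v7 = False.
From the singleton clause (v6), v6 = True.
From the singleton clause (¬v3), v3 = False.
No clause remains; v2 is free.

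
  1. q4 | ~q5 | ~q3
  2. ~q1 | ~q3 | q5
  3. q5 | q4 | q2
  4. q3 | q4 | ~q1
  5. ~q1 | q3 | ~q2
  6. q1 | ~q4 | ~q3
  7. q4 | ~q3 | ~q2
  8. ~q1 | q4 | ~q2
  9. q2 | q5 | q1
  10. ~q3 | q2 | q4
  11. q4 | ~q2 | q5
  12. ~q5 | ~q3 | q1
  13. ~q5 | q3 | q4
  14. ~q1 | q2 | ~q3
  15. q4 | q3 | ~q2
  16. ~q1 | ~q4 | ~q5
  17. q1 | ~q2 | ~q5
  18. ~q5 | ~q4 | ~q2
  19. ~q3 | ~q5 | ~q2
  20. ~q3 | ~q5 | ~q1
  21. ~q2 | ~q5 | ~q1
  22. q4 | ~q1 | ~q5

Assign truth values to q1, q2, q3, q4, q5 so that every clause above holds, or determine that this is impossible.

q1: 0, q2: 1, q3: 0, q4: 1, q5: 0

Suppose q4 = 1.
Suppose q1 = 0.
(~q3) alone gives q3 = 0.
Suppose q2 = 1.
(~q5) alone gives q5 = 0.
This assignment satisfies each clause.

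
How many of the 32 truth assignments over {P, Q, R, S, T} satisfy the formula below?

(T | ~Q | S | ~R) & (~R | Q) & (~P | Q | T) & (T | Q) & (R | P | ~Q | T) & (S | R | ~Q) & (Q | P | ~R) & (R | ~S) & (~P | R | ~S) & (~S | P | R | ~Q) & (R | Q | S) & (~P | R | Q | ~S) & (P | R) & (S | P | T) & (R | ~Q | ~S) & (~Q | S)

4

There are 2^5 = 32 truth assignments over (P, Q, R, S, T).
Split on S. With S = 1, the clauses containing S are satisfied and ~S drops from the rest; 4 of the 2^4 = 16 assignments to the other variables satisfy what remains.
With S = 0, by the same count on the reduced clause set, 0 assignments work.
(One model: P=F, Q=T, R=T, S=T, T=F.)
Total: 4 + 0 = 4.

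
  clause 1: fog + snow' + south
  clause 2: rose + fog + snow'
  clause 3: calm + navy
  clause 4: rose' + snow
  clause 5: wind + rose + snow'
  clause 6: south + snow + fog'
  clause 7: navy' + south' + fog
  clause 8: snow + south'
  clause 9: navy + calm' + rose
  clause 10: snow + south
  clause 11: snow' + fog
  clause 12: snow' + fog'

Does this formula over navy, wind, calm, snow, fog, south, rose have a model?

No, unsatisfiable

Suppose calm = 1.
Suppose rose = 0.
The clause (navy) is unit, so navy = 1.
Suppose fog = 1.
The clause (snow') is unit, so snow = 0.
The clause (south) is unit, so south = 1.
That conflicts with the unit clause (south').
That branch fails; take fog = 0 instead.
The clause (snow') is unit, so snow = 0.
The clause (south') is unit, so south = 0.
That conflicts with the unit clause (south).
Neither fog = 1 nor fog = 0 works.
That branch fails; take rose = 1 instead.
The clause (snow) is unit, so snow = 1.
The clause (fog) is unit, so fog = 1.
That conflicts with the unit clause (fog').
Neither rose = 1 nor rose = 0 works.
That branch fails; take calm = 0 instead.
The clause (navy) is unit, so navy = 1.
Suppose rose = 0.
Suppose fog = 1.
The clause (snow') is unit, so snow = 0.
The clause (south) is unit, so south = 1.
That conflicts with the unit clause (south').
That branch fails; take fog = 0 instead.
The clause (snow') is unit, so snow = 0.
The clause (south') is unit, so south = 0.
That conflicts with the unit clause (south).
Neither fog = 1 nor fog = 0 works.
That branch fails; take rose = 1 instead.
The clause (snow) is unit, so snow = 1.
The clause (fog) is unit, so fog = 1.
That conflicts with the unit clause (fog').
Neither rose = 1 nor rose = 0 works.
Neither calm = 1 nor calm = 0 works.
No assignment satisfies every clause.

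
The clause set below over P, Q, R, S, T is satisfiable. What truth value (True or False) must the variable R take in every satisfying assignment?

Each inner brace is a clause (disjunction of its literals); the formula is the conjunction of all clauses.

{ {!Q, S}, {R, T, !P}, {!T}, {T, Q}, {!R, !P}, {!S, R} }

Suppose R = false.
The clause (!T) is unit, so T = false.
The clause (!P) is unit, so P = false.
The clause (Q) is unit, so Q = true.
The clause (S) is unit, so S = true.
That conflicts with the unit clause (!S).
So every satisfying assignment has R = True.

True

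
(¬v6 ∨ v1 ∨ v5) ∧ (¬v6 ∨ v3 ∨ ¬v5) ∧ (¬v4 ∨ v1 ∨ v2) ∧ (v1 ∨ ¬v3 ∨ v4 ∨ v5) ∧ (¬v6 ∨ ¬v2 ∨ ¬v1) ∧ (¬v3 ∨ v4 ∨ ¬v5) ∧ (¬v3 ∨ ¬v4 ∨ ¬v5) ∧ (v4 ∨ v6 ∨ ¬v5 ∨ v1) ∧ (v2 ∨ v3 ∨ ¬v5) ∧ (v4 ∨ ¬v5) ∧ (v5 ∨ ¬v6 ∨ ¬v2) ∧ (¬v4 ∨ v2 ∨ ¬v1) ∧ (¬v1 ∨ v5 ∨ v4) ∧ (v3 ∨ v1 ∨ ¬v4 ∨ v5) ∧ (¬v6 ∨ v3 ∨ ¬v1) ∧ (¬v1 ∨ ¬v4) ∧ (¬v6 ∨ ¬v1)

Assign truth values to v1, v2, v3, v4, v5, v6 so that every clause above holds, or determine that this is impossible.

Suppose v4 = True.
The clause (¬v1) is unit, so v1 = False.
The clause (v2) is unit, so v2 = True.
Suppose v6 = False.
Suppose v3 = False.
The clause (v5) is unit, so v5 = True.
This assignment satisfies each clause.

v1: False, v2: True, v3: False, v4: True, v5: True, v6: False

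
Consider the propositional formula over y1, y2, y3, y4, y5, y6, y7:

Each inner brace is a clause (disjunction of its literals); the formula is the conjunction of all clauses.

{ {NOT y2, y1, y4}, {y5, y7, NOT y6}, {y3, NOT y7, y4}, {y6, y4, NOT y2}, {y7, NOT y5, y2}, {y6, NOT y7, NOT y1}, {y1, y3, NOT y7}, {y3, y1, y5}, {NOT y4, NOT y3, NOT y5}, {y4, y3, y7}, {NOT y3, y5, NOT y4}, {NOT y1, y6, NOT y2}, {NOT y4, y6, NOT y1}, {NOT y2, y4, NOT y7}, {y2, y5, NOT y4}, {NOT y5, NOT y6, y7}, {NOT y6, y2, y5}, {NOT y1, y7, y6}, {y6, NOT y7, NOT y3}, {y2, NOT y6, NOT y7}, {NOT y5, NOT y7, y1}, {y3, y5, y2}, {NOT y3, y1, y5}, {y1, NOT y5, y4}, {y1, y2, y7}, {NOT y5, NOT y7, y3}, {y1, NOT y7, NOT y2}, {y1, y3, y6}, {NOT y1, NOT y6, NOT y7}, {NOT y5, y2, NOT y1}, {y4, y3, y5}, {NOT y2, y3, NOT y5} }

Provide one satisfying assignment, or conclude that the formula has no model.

Case y2 = false:
Case y7 = true:
Unit clause (NOT y6) forces y6 = false.
Unit clause (NOT y1) forces y1 = false.
Unit clause (y3) forces y3 = true.
But (NOT y3) is also a unit clause — contradiction.
That branch fails; take y7 = false instead.
Unit clause (NOT y5) forces y5 = false.
Unit clause (NOT y6) forces y6 = false.
Unit clause (NOT y4) forces y4 = false.
Unit clause (y3) forces y3 = true.
Unit clause (NOT y1) forces y1 = false.
But (y1) is also a unit clause — contradiction.
Both values of y7 lead to a conflict.
That branch fails; take y2 = true instead.
Case y1 = true:
Unit clause (y6) forces y6 = true.
Unit clause (NOT y7) forces y7 = false.
Unit clause (y5) forces y5 = true.
But (NOT y5) is also a unit clause — contradiction.
That branch fails; take y1 = false instead.
Unit clause (y4) forces y4 = true.
Unit clause (NOT y7) forces y7 = false.
Case y5 = true:
Unit clause (NOT y3) forces y3 = false.
But (y3) is also a unit clause — contradiction.
That branch fails; take y5 = false instead.
Unit clause (NOT y6) forces y6 = false.
Unit clause (y3) forces y3 = true.
But (NOT y3) is also a unit clause — contradiction.
Both values of y5 lead to a conflict.
Both values of y1 lead to a conflict.
Both values of y2 lead to a conflict.

UNSATISFIABLE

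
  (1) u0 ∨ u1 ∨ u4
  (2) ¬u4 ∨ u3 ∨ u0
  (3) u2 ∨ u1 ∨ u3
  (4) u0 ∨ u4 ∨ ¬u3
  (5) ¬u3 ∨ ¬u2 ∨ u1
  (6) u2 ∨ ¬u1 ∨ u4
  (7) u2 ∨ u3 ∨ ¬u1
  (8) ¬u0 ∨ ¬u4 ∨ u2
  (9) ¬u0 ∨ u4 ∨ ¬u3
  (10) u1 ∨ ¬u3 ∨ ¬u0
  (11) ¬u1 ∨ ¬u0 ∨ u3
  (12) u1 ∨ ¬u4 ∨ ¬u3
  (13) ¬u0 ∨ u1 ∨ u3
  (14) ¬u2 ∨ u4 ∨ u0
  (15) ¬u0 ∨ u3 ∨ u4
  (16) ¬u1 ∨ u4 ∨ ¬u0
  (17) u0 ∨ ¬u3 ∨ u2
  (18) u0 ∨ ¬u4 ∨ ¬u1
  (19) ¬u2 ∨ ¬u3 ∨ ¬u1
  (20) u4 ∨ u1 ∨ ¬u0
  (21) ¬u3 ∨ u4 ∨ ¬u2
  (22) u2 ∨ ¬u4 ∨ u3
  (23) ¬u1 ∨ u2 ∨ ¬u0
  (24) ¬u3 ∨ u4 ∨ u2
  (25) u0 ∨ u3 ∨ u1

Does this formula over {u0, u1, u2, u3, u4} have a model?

Suppose u0 = True.
Suppose u4 = False.
(¬u3) alone gives u3 = False.
That conflicts with the unit clause (u3).
So u4 must be the other value — set u4 = True.
(u2) alone gives u2 = True.
Suppose u3 = False.
(¬u1) alone gives u1 = False.
That conflicts with the unit clause (u1).
So u3 must be the other value — set u3 = True.
(u1) alone gives u1 = True.
That conflicts with the unit clause (¬u1).
Both values of u3 lead to a conflict.
Both values of u4 lead to a conflict.
So u0 must be the other value — set u0 = False.
Suppose u1 = True.
(¬u4) alone gives u4 = False.
(¬u3) alone gives u3 = False.
(u2) alone gives u2 = True.
That conflicts with the unit clause (¬u2).
So u1 must be the other value — set u1 = False.
(u4) alone gives u4 = True.
(u3) alone gives u3 = True.
That conflicts with the unit clause (¬u3).
Both values of u1 lead to a conflict.
Both values of u0 lead to a conflict.
No assignment satisfies every clause.

Unsatisfiable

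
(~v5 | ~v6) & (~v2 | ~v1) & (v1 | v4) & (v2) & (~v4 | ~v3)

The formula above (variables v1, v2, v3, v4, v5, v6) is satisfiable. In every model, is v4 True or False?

Suppose v4 = 0.
(v1) alone gives v1 = 1.
(~v2) alone gives v2 = 0.
That conflicts with the unit clause (v2).
So every satisfying assignment has v4 = True.

True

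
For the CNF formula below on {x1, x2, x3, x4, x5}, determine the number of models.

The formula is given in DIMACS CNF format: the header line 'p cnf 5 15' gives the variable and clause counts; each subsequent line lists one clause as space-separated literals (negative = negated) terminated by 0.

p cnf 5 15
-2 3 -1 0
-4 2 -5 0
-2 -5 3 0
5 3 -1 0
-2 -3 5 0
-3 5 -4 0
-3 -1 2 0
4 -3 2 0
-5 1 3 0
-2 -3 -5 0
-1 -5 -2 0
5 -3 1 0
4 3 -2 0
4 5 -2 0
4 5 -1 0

There are 2^5 = 32 truth assignments over (x1, x2, x3, x4, x5).
Split on x1. With x1 = True, the clauses containing x1 are satisfied and ¬x1 drops from the rest; 1 of the 2^4 = 16 assignments to the other variables satisfy what remains.
With x1 = False, by the same count on the reduced clause set, 3 assignments work.
(One model: x1=F, x2=F, x3=F, x4=F, x5=F.)
Total: 1 + 3 = 4.

4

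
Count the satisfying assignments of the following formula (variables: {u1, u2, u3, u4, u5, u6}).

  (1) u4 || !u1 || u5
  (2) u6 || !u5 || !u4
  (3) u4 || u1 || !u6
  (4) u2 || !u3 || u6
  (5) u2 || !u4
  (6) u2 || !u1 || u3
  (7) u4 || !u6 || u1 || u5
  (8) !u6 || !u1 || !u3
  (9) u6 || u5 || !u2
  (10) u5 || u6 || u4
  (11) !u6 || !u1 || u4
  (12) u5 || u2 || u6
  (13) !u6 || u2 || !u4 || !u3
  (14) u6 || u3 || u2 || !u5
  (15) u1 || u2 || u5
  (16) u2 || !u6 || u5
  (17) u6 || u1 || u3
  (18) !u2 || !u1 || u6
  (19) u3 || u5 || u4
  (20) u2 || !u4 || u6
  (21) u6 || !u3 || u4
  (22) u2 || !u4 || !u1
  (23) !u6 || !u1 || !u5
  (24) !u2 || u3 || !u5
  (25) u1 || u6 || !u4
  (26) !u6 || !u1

3

There are 2^6 = 64 truth assignments over (u1, u2, u3, u4, u5, u6).
Split on u3. With u3 = true, the clauses containing u3 are satisfied and !u3 drops from the rest; 2 of the 2^5 = 32 assignments to the other variables satisfy what remains.
With u3 = false, by the same count on the reduced clause set, 1 assignment works.
Total: 2 + 1 = 3.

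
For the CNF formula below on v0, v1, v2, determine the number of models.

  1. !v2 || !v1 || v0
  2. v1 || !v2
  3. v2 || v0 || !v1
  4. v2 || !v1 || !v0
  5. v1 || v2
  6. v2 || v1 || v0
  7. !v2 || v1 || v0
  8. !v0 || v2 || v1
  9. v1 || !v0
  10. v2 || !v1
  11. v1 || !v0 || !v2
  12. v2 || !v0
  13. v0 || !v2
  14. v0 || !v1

There are 2^3 = 8 truth assignments over (v0, v1, v2).
Split on v0. With v0 = true, the clauses containing v0 are satisfied and !v0 drops from the rest; 1 of the 2^2 = 4 assignments to the other variables satisfy what remains.
With v0 = false, by the same count on the reduced clause set, 0 assignments work.
(One model: v0=T, v1=T, v2=T.)
Total: 1 + 0 = 1.

1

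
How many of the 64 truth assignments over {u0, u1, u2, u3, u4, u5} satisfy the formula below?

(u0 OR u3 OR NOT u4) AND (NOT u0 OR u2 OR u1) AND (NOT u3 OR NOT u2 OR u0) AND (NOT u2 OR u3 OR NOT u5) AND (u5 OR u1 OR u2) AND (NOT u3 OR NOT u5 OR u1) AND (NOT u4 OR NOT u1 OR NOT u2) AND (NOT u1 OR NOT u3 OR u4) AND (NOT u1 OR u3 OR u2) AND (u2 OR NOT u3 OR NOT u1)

8

There are 2^6 = 64 truth assignments over (u0, u1, u2, u3, u4, u5).
Split on u1. With u1 = true, the clauses containing u1 are satisfied and NOT u1 drops from the rest; 2 of the 2^5 = 32 assignments to the other variables satisfy what remains.
With u1 = false, by the same count on the reduced clause set, 6 assignments work.
(One model: u0=F, u1=F, u2=F, u3=F, u4=F, u5=T.)
Total: 2 + 6 = 8.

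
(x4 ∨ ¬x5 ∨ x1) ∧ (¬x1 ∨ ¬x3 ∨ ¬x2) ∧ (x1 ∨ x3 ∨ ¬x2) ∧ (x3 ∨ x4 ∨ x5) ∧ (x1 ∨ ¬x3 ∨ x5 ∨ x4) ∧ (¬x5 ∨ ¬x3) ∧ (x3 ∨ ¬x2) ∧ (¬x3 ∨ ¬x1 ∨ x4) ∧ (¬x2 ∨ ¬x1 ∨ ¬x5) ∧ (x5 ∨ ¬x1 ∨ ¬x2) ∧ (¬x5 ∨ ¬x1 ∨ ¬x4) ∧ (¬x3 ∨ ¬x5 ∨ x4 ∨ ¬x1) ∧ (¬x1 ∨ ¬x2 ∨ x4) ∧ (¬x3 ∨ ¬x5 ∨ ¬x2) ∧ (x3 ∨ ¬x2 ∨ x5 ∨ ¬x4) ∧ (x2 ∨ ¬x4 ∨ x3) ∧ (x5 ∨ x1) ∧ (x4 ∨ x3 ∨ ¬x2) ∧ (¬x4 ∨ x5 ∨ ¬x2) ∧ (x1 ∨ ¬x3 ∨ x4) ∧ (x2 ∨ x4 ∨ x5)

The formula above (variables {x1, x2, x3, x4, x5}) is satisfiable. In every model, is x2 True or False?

Suppose x2 = True.
The clause (x3) is unit, so x3 = True.
The clause (¬x1) is unit, so x1 = False.
The clause (¬x5) is unit, so x5 = False.
But (x5) is also a unit clause — contradiction.
So every satisfying assignment has x2 = False.

False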